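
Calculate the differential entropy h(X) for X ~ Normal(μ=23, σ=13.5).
4.0216 nats

We have X ~ Normal(μ=23, σ=13.5).

The differential entropy measures the uncertainty or information content of the distribution.

For a Normal distribution with μ=23, σ=13.5:
h(X) = 4.0216 nats

(In bits, this would be 5.8020 bits.)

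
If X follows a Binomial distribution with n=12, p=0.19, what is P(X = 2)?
0.289669

We have X ~ Binomial(n=12, p=0.19).

For a Binomial distribution, the PMF gives us the probability of each outcome.

Using the PMF formula:
P(X = 2) = 0.289669

Rounded to 4 decimal places: 0.2897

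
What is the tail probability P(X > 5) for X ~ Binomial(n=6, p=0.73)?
0.151334

We have X ~ Binomial(n=6, p=0.73).

P(X > 5) = 1 - P(X ≤ 5)
                = 1 - F(5)
                = 1 - 0.848666
                = 0.151334

So there's approximately a 15.1% chance that X exceeds 5.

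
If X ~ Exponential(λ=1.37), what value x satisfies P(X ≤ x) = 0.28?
0.2398

We have X ~ Exponential(λ=1.37).

We want to find x such that P(X ≤ x) = 0.28.

This is the 28th percentile, which means 28% of values fall below this point.

Using the inverse CDF (quantile function):
x = F⁻¹(0.28) = 0.2398

Verification: P(X ≤ 0.2398) = 0.28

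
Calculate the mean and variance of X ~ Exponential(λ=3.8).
E[X] = 0.2632, Var(X) = 0.0693

We have X ~ Exponential(λ=3.8).

For an Exponential distribution with λ=3.8:

Expected value:
E[X] = 0.2632

Variance:
Var(X) = 0.0693

Standard deviation:
σ = √Var(X) = 0.2632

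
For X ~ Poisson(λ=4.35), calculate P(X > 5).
0.271682

We have X ~ Poisson(λ=4.35).

P(X > 5) = 1 - P(X ≤ 5)
                = 1 - F(5)
                = 1 - 0.728318
                = 0.271682

So there's approximately a 27.2% chance that X exceeds 5.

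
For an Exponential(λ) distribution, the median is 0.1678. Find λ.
λ = 4.1308

For X ~ Exponential(λ), the CDF is F(x) = 1 - e^(-λx).
The median m satisfies F(m) = 0.5:
1 - e^(-λm) = 0.5
e^(-λm) = 0.5
λm = ln(2)
m = ln(2) / λ

Given m = 0.1678:
λ = ln(2) / 0.1678 = 0.693147 / 0.1678 = 4.1308

Verification: ln(2) / 4.1308 = 0.1678 ✓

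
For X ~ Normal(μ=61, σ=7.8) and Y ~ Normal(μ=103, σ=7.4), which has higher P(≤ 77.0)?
X has higher probability (P(X ≤ 77.0) = 0.9799 > P(Y ≤ 77.0) = 0.0002)

Compute P(≤ 77.0) for each distribution:

X ~ Normal(μ=61, σ=7.8):
P(X ≤ 77.0) = 0.9799

Y ~ Normal(μ=103, σ=7.4):
P(Y ≤ 77.0) = 0.0002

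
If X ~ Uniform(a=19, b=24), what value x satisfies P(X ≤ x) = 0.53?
21.6500

We have X ~ Uniform(a=19, b=24).

We want to find x such that P(X ≤ x) = 0.53.

This is the 53rd percentile, which means 53% of values fall below this point.

Using the inverse CDF (quantile function):
x = F⁻¹(0.53) = 21.6500

Verification: P(X ≤ 21.6500) = 0.53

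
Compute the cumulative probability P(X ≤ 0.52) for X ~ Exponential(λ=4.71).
0.913637

We have X ~ Exponential(λ=4.71).

The CDF gives us P(X ≤ k).

Using the CDF:
P(X ≤ 0.52) = 0.913637

This means there's approximately a 91.4% chance that X is at most 0.52.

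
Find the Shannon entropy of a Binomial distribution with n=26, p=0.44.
2.3472 nats

We have X ~ Binomial(n=26, p=0.44).

The Shannon entropy measures the uncertainty or information content of the distribution.

For a Binomial distribution with n=26, p=0.44:
H(X) = 2.3472 nats

(In bits, this would be 3.3864 bits.)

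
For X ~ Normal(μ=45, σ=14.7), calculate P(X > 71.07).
0.038075

We have X ~ Normal(μ=45, σ=14.7).

P(X > 71.07) = 1 - P(X ≤ 71.07)
                = 1 - F(71.07)
                = 1 - 0.961925
                = 0.038075

So there's approximately a 3.8% chance that X exceeds 71.07.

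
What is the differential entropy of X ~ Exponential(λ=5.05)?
-0.6194 nats

We have X ~ Exponential(λ=5.05).

The differential entropy measures the uncertainty or information content of the distribution.

For an Exponential distribution with λ=5.05:
h(X) = -0.6194 nats

(In bits, this would be -0.8936 bits.)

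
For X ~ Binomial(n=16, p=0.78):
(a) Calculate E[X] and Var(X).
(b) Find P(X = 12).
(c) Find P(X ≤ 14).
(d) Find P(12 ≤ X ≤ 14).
(a) E[X] = 12.4800, Var(X) = 2.7456
(b) P(X = 12) = 0.216221
(c) P(X ≤ 14) = 0.896513
(d) P(12 ≤ X ≤ 14) = 0.631303

We have X ~ Binomial(n=16, p=0.78).

(a) Moments:
E[X] = 12.4800
Var(X) = 2.7456
σ = √Var(X) = 1.6570

(b) Point probability using PMF:
P(X = 12) = 0.216221

(c) Cumulative probability using CDF:
P(X ≤ 14) = F(14) = 0.896513

(d) Range probability:
P(12 ≤ X ≤ 14) = P(X ≤ 14) - P(X ≤ 11)
                   = F(14) - F(11)
                   = 0.896513 - 0.265209
                   = 0.631303

This means approximately 63.1% of outcomes fall in the interval [12, 14].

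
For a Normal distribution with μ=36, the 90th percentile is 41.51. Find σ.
σ = 4.2995

For X ~ Normal(μ, σ), the p-th percentile satisfies x = μ + z_p × σ,
where z_p = Φ⁻¹(p) is the standard normal quantile.

Step 1: z_{0.9} = Φ⁻¹(0.9) = 1.2816

Step 2: Solve for σ:
41.51 = 36 + 1.2816 × σ
σ = (41.51 - 36) / 1.2816
σ = 5.51 / 1.2816
σ = 4.2995

Verification: μ + z × σ = 36 + 1.2816 × 4.2995 = 41.51 ✓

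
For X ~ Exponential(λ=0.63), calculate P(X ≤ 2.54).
0.798144

We have X ~ Exponential(λ=0.63).

The CDF gives us P(X ≤ k).

Using the CDF:
P(X ≤ 2.54) = 0.798144

This means there's approximately a 79.8% chance that X is at most 2.54.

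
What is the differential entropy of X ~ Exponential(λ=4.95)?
-0.5994 nats

We have X ~ Exponential(λ=4.95).

The differential entropy measures the uncertainty or information content of the distribution.

For an Exponential distribution with λ=4.95:
h(X) = -0.5994 nats

(In bits, this would be -0.8647 bits.)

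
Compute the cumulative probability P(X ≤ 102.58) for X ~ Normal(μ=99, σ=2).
0.963273

We have X ~ Normal(μ=99, σ=2).

The CDF gives us P(X ≤ k).

Using the CDF:
P(X ≤ 102.58) = 0.963273

This means there's approximately a 96.3% chance that X is at most 102.58.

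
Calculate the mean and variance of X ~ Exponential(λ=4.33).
E[X] = 0.2309, Var(X) = 0.0533

We have X ~ Exponential(λ=4.33).

For an Exponential distribution with λ=4.33:

Expected value:
E[X] = 0.2309

Variance:
Var(X) = 0.0533

Standard deviation:
σ = √Var(X) = 0.2309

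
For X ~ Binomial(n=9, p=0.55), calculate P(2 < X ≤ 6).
0.800724

We have X ~ Binomial(n=9, p=0.55).

To find P(2 < X ≤ 6), we use:
P(2 < X ≤ 6) = P(X ≤ 6) - P(X ≤ 2)
                 = F(6) - F(2)
                 = 0.850497 - 0.049773
                 = 0.800724

So there's approximately a 80.1% chance that X falls in this range.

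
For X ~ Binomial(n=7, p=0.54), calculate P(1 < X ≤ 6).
0.946440

We have X ~ Binomial(n=7, p=0.54).

To find P(1 < X ≤ 6), we use:
P(1 < X ≤ 6) = P(X ≤ 6) - P(X ≤ 1)
                 = F(6) - F(1)
                 = 0.986611 - 0.040171
                 = 0.946440

So there's approximately a 94.6% chance that X falls in this range.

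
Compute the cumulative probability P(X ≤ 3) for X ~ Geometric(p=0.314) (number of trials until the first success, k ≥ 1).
0.677171

We have X ~ Geometric(p=0.314) (number of trials until the first success, k ≥ 1).

The CDF gives us P(X ≤ k).

Using the CDF:
P(X ≤ 3) = 0.677171

This means there's approximately a 67.7% chance that X is at most 3.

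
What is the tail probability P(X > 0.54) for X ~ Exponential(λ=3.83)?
0.126413

We have X ~ Exponential(λ=3.83).

P(X > 0.54) = 1 - P(X ≤ 0.54)
                = 1 - F(0.54)
                = 1 - 0.873587
                = 0.126413

So there's approximately a 12.6% chance that X exceeds 0.54.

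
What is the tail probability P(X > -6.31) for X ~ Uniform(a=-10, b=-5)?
0.262000

We have X ~ Uniform(a=-10, b=-5).

P(X > -6.31) = 1 - P(X ≤ -6.31)
                = 1 - F(-6.31)
                = 1 - 0.738000
                = 0.262000

So there's approximately a 26.2% chance that X exceeds -6.31.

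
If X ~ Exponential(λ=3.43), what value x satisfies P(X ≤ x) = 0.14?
0.0440

We have X ~ Exponential(λ=3.43).

We want to find x such that P(X ≤ x) = 0.14.

This is the 14th percentile, which means 14% of values fall below this point.

Using the inverse CDF (quantile function):
x = F⁻¹(0.14) = 0.0440

Verification: P(X ≤ 0.0440) = 0.14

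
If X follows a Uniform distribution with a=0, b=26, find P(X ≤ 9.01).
0.346538

We have X ~ Uniform(a=0, b=26).

The CDF gives us P(X ≤ k).

Using the CDF:
P(X ≤ 9.01) = 0.346538

This means there's approximately a 34.7% chance that X is at most 9.01.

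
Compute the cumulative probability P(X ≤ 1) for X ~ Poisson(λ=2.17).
0.361943

We have X ~ Poisson(λ=2.17).

The CDF gives us P(X ≤ k).

Using the CDF:
P(X ≤ 1) = 0.361943

This means there's approximately a 36.2% chance that X is at most 1.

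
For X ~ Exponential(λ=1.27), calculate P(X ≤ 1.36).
0.822218

We have X ~ Exponential(λ=1.27).

The CDF gives us P(X ≤ k).

Using the CDF:
P(X ≤ 1.36) = 0.822218

This means there's approximately a 82.2% chance that X is at most 1.36.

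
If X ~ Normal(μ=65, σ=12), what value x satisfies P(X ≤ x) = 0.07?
47.2905

We have X ~ Normal(μ=65, σ=12).

We want to find x such that P(X ≤ x) = 0.07.

This is the 7th percentile, which means 7% of values fall below this point.

Using the inverse CDF (quantile function):
x = F⁻¹(0.07) = 47.2905

Verification: P(X ≤ 47.2905) = 0.07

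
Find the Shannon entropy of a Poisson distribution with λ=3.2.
1.9667 nats

We have X ~ Poisson(λ=3.2).

The Shannon entropy measures the uncertainty or information content of the distribution.

For a Poisson distribution with λ=3.2:
H(X) = 1.9667 nats

(In bits, this would be 2.8373 bits.)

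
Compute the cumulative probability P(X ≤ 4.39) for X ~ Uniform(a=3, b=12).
0.154444

We have X ~ Uniform(a=3, b=12).

The CDF gives us P(X ≤ k).

Using the CDF:
P(X ≤ 4.39) = 0.154444

This means there's approximately a 15.4% chance that X is at most 4.39.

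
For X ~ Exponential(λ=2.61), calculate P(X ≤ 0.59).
0.785597

We have X ~ Exponential(λ=2.61).

The CDF gives us P(X ≤ k).

Using the CDF:
P(X ≤ 0.59) = 0.785597

This means there's approximately a 78.6% chance that X is at most 0.59.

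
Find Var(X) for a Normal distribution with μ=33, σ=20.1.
404.0100

We have X ~ Normal(μ=33, σ=20.1).

For a Normal distribution with μ=33, σ=20.1:
Var(X) = 404.0100

The variance measures the spread of the distribution around the mean.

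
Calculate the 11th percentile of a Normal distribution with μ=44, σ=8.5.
33.5745

We have X ~ Normal(μ=44, σ=8.5).

We want to find x such that P(X ≤ x) = 0.11.

This is the 11th percentile, which means 11% of values fall below this point.

Using the inverse CDF (quantile function):
x = F⁻¹(0.11) = 33.5745

Verification: P(X ≤ 33.5745) = 0.11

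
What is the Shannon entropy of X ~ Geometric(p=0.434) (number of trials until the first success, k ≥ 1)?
1.5770 nats

We have X ~ Geometric(p=0.434) (number of trials until the first success, k ≥ 1).

The Shannon entropy measures the uncertainty or information content of the distribution.

For a Geometric distribution with p=0.434 (number of trials until the first success, k ≥ 1):
H(X) = 1.5770 nats

(In bits, this would be 2.2751 bits.)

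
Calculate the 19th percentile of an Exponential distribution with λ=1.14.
0.1848

We have X ~ Exponential(λ=1.14).

We want to find x such that P(X ≤ x) = 0.19.

This is the 19th percentile, which means 19% of values fall below this point.

Using the inverse CDF (quantile function):
x = F⁻¹(0.19) = 0.1848

Verification: P(X ≤ 0.1848) = 0.19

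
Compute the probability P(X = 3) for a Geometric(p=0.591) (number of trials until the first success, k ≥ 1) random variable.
0.098863

We have X ~ Geometric(p=0.591) (number of trials until the first success, k ≥ 1).

For a Geometric distribution, the PMF gives us the probability of each outcome.

Using the PMF formula:
P(X = 3) = 0.098863

Rounded to 4 decimal places: 0.0989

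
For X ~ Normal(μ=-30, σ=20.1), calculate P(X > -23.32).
0.369817

We have X ~ Normal(μ=-30, σ=20.1).

P(X > -23.32) = 1 - P(X ≤ -23.32)
                = 1 - F(-23.32)
                = 1 - 0.630183
                = 0.369817

So there's approximately a 37.0% chance that X exceeds -23.32.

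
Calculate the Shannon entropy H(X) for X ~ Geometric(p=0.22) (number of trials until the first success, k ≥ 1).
2.3950 nats

We have X ~ Geometric(p=0.22) (number of trials until the first success, k ≥ 1).

The Shannon entropy measures the uncertainty or information content of the distribution.

For a Geometric distribution with p=0.22 (number of trials until the first success, k ≥ 1):
H(X) = 2.3950 nats

(In bits, this would be 3.4553 bits.)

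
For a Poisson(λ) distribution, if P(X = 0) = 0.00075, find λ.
λ = 7.1954

For a Poisson(λ) distribution, the PMF at 0 is:
P(X = 0) = λ^0 e^(-λ) / 0! = e^(-λ)

Given P(X = 0) = 0.00075:
e^(-λ) = 0.00075
-λ = ln(0.00075)
λ = -ln(0.00075) = 7.1954

Verification: e^(-7.1954) = 0.00075 ✓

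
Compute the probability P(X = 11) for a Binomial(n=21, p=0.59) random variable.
0.142770

We have X ~ Binomial(n=21, p=0.59).

For a Binomial distribution, the PMF gives us the probability of each outcome.

Using the PMF formula:
P(X = 11) = 0.142770

Rounded to 4 decimal places: 0.1428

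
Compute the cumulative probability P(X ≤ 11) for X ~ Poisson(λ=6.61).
0.962355

We have X ~ Poisson(λ=6.61).

The CDF gives us P(X ≤ k).

Using the CDF:
P(X ≤ 11) = 0.962355

This means there's approximately a 96.2% chance that X is at most 11.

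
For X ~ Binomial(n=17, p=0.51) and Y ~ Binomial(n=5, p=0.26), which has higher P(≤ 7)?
Y has higher probability (P(Y ≤ 7) = 1.0000 > P(X ≤ 7) = 0.2855)

Compute P(≤ 7) for each distribution:

X ~ Binomial(n=17, p=0.51):
P(X ≤ 7) = 0.2855

Y ~ Binomial(n=5, p=0.26):
P(Y ≤ 7) = 1.0000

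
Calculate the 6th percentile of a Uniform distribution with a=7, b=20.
7.7800

We have X ~ Uniform(a=7, b=20).

We want to find x such that P(X ≤ x) = 0.06.

This is the 6th percentile, which means 6% of values fall below this point.

Using the inverse CDF (quantile function):
x = F⁻¹(0.06) = 7.7800

Verification: P(X ≤ 7.7800) = 0.06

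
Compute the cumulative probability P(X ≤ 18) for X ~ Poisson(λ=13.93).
0.886485

We have X ~ Poisson(λ=13.93).

The CDF gives us P(X ≤ k).

Using the CDF:
P(X ≤ 18) = 0.886485

This means there's approximately a 88.6% chance that X is at most 18.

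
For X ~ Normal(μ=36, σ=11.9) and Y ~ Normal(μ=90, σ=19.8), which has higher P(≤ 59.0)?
X has higher probability (P(X ≤ 59.0) = 0.9734 > P(Y ≤ 59.0) = 0.0587)

Compute P(≤ 59.0) for each distribution:

X ~ Normal(μ=36, σ=11.9):
P(X ≤ 59.0) = 0.9734

Y ~ Normal(μ=90, σ=19.8):
P(Y ≤ 59.0) = 0.0587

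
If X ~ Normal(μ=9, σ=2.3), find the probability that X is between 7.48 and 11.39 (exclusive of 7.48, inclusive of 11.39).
0.596280

We have X ~ Normal(μ=9, σ=2.3).

To find P(7.48 < X ≤ 11.39), we use:
P(7.48 < X ≤ 11.39) = P(X ≤ 11.39) - P(X ≤ 7.48)
                 = F(11.39) - F(7.48)
                 = 0.850628 - 0.254348
                 = 0.596280

So there's approximately a 59.6% chance that X falls in this range.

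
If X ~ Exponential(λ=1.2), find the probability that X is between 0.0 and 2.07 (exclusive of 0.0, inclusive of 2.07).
0.916591

We have X ~ Exponential(λ=1.2).

To find P(0.0 < X ≤ 2.07), we use:
P(0.0 < X ≤ 2.07) = P(X ≤ 2.07) - P(X ≤ 0.0)
                 = F(2.07) - F(0.0)
                 = 0.916591 - 0.000000
                 = 0.916591

So there's approximately a 91.7% chance that X falls in this range.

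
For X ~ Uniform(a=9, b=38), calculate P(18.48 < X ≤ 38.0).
0.673103

We have X ~ Uniform(a=9, b=38).

To find P(18.48 < X ≤ 38.0), we use:
P(18.48 < X ≤ 38.0) = P(X ≤ 38.0) - P(X ≤ 18.48)
                 = F(38.0) - F(18.48)
                 = 1.000000 - 0.326897
                 = 0.673103

So there's approximately a 67.3% chance that X falls in this range.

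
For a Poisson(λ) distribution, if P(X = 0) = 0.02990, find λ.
λ = 3.5099

For a Poisson(λ) distribution, the PMF at 0 is:
P(X = 0) = λ^0 e^(-λ) / 0! = e^(-λ)

Given P(X = 0) = 0.02990:
e^(-λ) = 0.02990
-λ = ln(0.02990)
λ = -ln(0.02990) = 3.5099

Verification: e^(-3.5099) = 0.02990 ✓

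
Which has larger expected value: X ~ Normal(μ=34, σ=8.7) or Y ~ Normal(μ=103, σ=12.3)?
Y has larger mean (103.0000 > 34.0000)

Compute the expected value for each distribution:

X ~ Normal(μ=34, σ=8.7):
E[X] = 34.0000

Y ~ Normal(μ=103, σ=12.3):
E[Y] = 103.0000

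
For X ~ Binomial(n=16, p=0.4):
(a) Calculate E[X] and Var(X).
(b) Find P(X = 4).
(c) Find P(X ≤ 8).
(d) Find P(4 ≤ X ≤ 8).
(a) E[X] = 6.4000, Var(X) = 3.8400
(b) P(X = 4) = 0.101421
(c) P(X ≤ 8) = 0.857730
(d) P(4 ≤ X ≤ 8) = 0.792584

We have X ~ Binomial(n=16, p=0.4).

(a) Moments:
E[X] = 6.4000
Var(X) = 3.8400
σ = √Var(X) = 1.9596

(b) Point probability using PMF:
P(X = 4) = 0.101421

(c) Cumulative probability using CDF:
P(X ≤ 8) = F(8) = 0.857730

(d) Range probability:
P(4 ≤ X ≤ 8) = P(X ≤ 8) - P(X ≤ 3)
                   = F(8) - F(3)
                   = 0.857730 - 0.065147
                   = 0.792584

This means approximately 79.3% of outcomes fall in the interval [4, 8].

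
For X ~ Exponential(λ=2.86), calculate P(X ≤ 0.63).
0.834998

We have X ~ Exponential(λ=2.86).

The CDF gives us P(X ≤ k).

Using the CDF:
P(X ≤ 0.63) = 0.834998

This means there's approximately a 83.5% chance that X is at most 0.63.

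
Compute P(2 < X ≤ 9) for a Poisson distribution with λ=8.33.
0.664311

We have X ~ Poisson(λ=8.33).

To find P(2 < X ≤ 9), we use:
P(2 < X ≤ 9) = P(X ≤ 9) - P(X ≤ 2)
                 = F(9) - F(2)
                 = 0.674928 - 0.010617
                 = 0.664311

So there's approximately a 66.4% chance that X falls in this range.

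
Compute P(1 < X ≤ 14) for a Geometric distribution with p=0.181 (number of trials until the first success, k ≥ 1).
0.757909

We have X ~ Geometric(p=0.181) (number of trials until the first success, k ≥ 1).

To find P(1 < X ≤ 14), we use:
P(1 < X ≤ 14) = P(X ≤ 14) - P(X ≤ 1)
                 = F(14) - F(1)
                 = 0.938909 - 0.181000
                 = 0.757909

So there's approximately a 75.8% chance that X falls in this range.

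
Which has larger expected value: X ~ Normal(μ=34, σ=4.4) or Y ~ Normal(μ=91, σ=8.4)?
Y has larger mean (91.0000 > 34.0000)

Compute the expected value for each distribution:

X ~ Normal(μ=34, σ=4.4):
E[X] = 34.0000

Y ~ Normal(μ=91, σ=8.4):
E[Y] = 91.0000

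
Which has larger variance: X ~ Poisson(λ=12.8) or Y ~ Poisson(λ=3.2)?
X has larger variance (12.8000 > 3.2000)

Compute the variance for each distribution:

X ~ Poisson(λ=12.8):
Var(X) = 12.8000

Y ~ Poisson(λ=3.2):
Var(Y) = 3.2000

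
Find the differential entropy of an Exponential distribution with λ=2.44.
0.1080 nats

We have X ~ Exponential(λ=2.44).

The differential entropy measures the uncertainty or information content of the distribution.

For an Exponential distribution with λ=2.44:
h(X) = 0.1080 nats

(In bits, this would be 0.1558 bits.)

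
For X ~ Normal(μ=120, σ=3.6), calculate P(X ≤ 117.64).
0.256055

We have X ~ Normal(μ=120, σ=3.6).

The CDF gives us P(X ≤ k).

Using the CDF:
P(X ≤ 117.64) = 0.256055

This means there's approximately a 25.6% chance that X is at most 117.64.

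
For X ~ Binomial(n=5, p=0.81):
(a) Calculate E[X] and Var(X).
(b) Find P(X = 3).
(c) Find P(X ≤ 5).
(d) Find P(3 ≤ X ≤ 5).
(a) E[X] = 4.0500, Var(X) = 0.7695
(b) P(X = 3) = 0.191850
(c) P(X ≤ 5) = 1.000000
(d) P(3 ≤ X ≤ 5) = 0.949472

We have X ~ Binomial(n=5, p=0.81).

(a) Moments:
E[X] = 4.0500
Var(X) = 0.7695
σ = √Var(X) = 0.8772

(b) Point probability using PMF:
P(X = 3) = 0.191850

(c) Cumulative probability using CDF:
P(X ≤ 5) = F(5) = 1.000000

(d) Range probability:
P(3 ≤ X ≤ 5) = P(X ≤ 5) - P(X ≤ 2)
                   = F(5) - F(2)
                   = 1.000000 - 0.050528
                   = 0.949472

This means approximately 94.9% of outcomes fall in the interval [3, 5].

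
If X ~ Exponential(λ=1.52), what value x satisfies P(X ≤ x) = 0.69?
0.7705

We have X ~ Exponential(λ=1.52).

We want to find x such that P(X ≤ x) = 0.69.

This is the 69th percentile, which means 69% of values fall below this point.

Using the inverse CDF (quantile function):
x = F⁻¹(0.69) = 0.7705

Verification: P(X ≤ 0.7705) = 0.69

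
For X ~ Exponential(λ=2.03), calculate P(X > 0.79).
0.201151

We have X ~ Exponential(λ=2.03).

P(X > 0.79) = 1 - P(X ≤ 0.79)
                = 1 - F(0.79)
                = 1 - 0.798849
                = 0.201151

So there's approximately a 20.1% chance that X exceeds 0.79.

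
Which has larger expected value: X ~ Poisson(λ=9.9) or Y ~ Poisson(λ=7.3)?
X has larger mean (9.9000 > 7.3000)

Compute the expected value for each distribution:

X ~ Poisson(λ=9.9):
E[X] = 9.9000

Y ~ Poisson(λ=7.3):
E[Y] = 7.3000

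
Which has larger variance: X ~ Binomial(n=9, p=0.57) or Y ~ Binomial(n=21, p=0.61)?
Y has larger variance (4.9959 > 2.2059)

Compute the variance for each distribution:

X ~ Binomial(n=9, p=0.57):
Var(X) = 2.2059

Y ~ Binomial(n=21, p=0.61):
Var(Y) = 4.9959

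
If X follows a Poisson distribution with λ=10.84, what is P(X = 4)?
0.011276

We have X ~ Poisson(λ=10.84).

For a Poisson distribution, the PMF gives us the probability of each outcome.

Using the PMF formula:
P(X = 4) = 0.011276

Rounded to 4 decimal places: 0.0113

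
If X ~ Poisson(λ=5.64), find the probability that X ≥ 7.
0.336087

We have X ~ Poisson(λ=5.64).

For discrete distributions, P(X ≥ 7) = 1 - P(X ≤ 6).

P(X ≤ 6) = 0.663913
P(X ≥ 7) = 1 - 0.663913 = 0.336087

So there's approximately a 33.6% chance that X is at least 7.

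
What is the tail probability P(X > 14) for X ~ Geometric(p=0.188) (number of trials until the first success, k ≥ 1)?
0.054173

We have X ~ Geometric(p=0.188) (number of trials until the first success, k ≥ 1).

P(X > 14) = 1 - P(X ≤ 14)
                = 1 - F(14)
                = 1 - 0.945827
                = 0.054173

So there's approximately a 5.4% chance that X exceeds 14.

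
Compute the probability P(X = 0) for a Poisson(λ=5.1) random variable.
0.006097

We have X ~ Poisson(λ=5.1).

For a Poisson distribution, the PMF gives us the probability of each outcome.

Using the PMF formula:
P(X = 0) = 0.006097

Rounded to 4 decimal places: 0.0061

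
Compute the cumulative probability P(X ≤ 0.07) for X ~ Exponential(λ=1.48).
0.098414

We have X ~ Exponential(λ=1.48).

The CDF gives us P(X ≤ k).

Using the CDF:
P(X ≤ 0.07) = 0.098414

This means there's approximately a 9.8% chance that X is at most 0.07.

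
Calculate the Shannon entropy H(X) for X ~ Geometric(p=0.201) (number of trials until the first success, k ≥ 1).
2.4964 nats

We have X ~ Geometric(p=0.201) (number of trials until the first success, k ≥ 1).

The Shannon entropy measures the uncertainty or information content of the distribution.

For a Geometric distribution with p=0.201 (number of trials until the first success, k ≥ 1):
H(X) = 2.4964 nats

(In bits, this would be 3.6016 bits.)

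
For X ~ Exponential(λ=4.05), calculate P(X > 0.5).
0.131994

We have X ~ Exponential(λ=4.05).

P(X > 0.5) = 1 - P(X ≤ 0.5)
                = 1 - F(0.5)
                = 1 - 0.868006
                = 0.131994

So there's approximately a 13.2% chance that X exceeds 0.5.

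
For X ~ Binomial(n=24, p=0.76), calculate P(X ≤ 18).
0.532568

We have X ~ Binomial(n=24, p=0.76).

The CDF gives us P(X ≤ k).

Using the CDF:
P(X ≤ 18) = 0.532568

This means there's approximately a 53.3% chance that X is at most 18.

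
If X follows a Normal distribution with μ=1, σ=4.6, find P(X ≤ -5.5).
0.078821

We have X ~ Normal(μ=1, σ=4.6).

The CDF gives us P(X ≤ k).

Using the CDF:
P(X ≤ -5.5) = 0.078821

This means there's approximately a 7.9% chance that X is at most -5.5.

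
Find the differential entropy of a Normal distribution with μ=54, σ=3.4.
2.6427 nats

We have X ~ Normal(μ=54, σ=3.4).

The differential entropy measures the uncertainty or information content of the distribution.

For a Normal distribution with μ=54, σ=3.4:
h(X) = 2.6427 nats

(In bits, this would be 3.8126 bits.)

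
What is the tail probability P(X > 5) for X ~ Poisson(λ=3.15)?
0.099790

We have X ~ Poisson(λ=3.15).

P(X > 5) = 1 - P(X ≤ 5)
                = 1 - F(5)
                = 1 - 0.900210
                = 0.099790

So there's approximately a 10.0% chance that X exceeds 5.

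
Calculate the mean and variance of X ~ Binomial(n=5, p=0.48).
E[X] = 2.4000, Var(X) = 1.2480

We have X ~ Binomial(n=5, p=0.48).

For a Binomial distribution with n=5, p=0.48:

Expected value:
E[X] = 2.4000

Variance:
Var(X) = 1.2480

Standard deviation:
σ = √Var(X) = 1.1171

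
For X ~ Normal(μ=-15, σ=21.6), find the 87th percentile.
9.3300

We have X ~ Normal(μ=-15, σ=21.6).

We want to find x such that P(X ≤ x) = 0.87.

This is the 87th percentile, which means 87% of values fall below this point.

Using the inverse CDF (quantile function):
x = F⁻¹(0.87) = 9.3300

Verification: P(X ≤ 9.3300) = 0.87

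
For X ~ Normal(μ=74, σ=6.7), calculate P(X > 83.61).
0.075739

We have X ~ Normal(μ=74, σ=6.7).

P(X > 83.61) = 1 - P(X ≤ 83.61)
                = 1 - F(83.61)
                = 1 - 0.924261
                = 0.075739

So there's approximately a 7.6% chance that X exceeds 83.61.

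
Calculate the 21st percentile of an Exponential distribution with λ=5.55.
0.0425

We have X ~ Exponential(λ=5.55).

We want to find x such that P(X ≤ x) = 0.21.

This is the 21st percentile, which means 21% of values fall below this point.

Using the inverse CDF (quantile function):
x = F⁻¹(0.21) = 0.0425

Verification: P(X ≤ 0.0425) = 0.21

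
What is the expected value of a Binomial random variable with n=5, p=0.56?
2.8000

We have X ~ Binomial(n=5, p=0.56).

For a Binomial distribution with n=5, p=0.56:
E[X] = 2.8000

This is the expected (average) value of X.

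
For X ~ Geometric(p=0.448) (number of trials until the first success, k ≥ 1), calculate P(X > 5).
0.051250

We have X ~ Geometric(p=0.448) (number of trials until the first success, k ≥ 1).

P(X > 5) = 1 - P(X ≤ 5)
                = 1 - F(5)
                = 1 - 0.948750
                = 0.051250

So there's approximately a 5.1% chance that X exceeds 5.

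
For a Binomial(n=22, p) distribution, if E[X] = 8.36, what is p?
p = 0.38

For a Binomial(n, p) distribution:
E[X] = n × p

Given n = 22 and E[X] = 8.36:
8.36 = 22 × p
p = 8.36 / 22 = 0.38

Verification: Binomial(22, 0.38) has E[X] = 8.36 ✓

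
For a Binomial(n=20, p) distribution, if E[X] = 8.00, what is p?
p = 0.4

For a Binomial(n, p) distribution:
E[X] = n × p

Given n = 20 and E[X] = 8.00:
8.00 = 20 × p
p = 8.00 / 20 = 0.4

Verification: Binomial(20, 0.4) has E[X] = 8.00 ✓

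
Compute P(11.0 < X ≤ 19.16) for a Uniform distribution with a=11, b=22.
0.741818

We have X ~ Uniform(a=11, b=22).

To find P(11.0 < X ≤ 19.16), we use:
P(11.0 < X ≤ 19.16) = P(X ≤ 19.16) - P(X ≤ 11.0)
                 = F(19.16) - F(11.0)
                 = 0.741818 - 0.000000
                 = 0.741818

So there's approximately a 74.2% chance that X falls in this range.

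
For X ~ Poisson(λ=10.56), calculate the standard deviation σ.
3.2496

We have X ~ Poisson(λ=10.56).

For a Poisson distribution with λ=10.56:
σ = √Var(X) = 3.2496

The standard deviation is the square root of the variance.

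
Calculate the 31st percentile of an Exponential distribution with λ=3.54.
0.1048

We have X ~ Exponential(λ=3.54).

We want to find x such that P(X ≤ x) = 0.31.

This is the 31st percentile, which means 31% of values fall below this point.

Using the inverse CDF (quantile function):
x = F⁻¹(0.31) = 0.1048

Verification: P(X ≤ 0.1048) = 0.31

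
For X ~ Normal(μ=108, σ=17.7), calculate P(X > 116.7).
0.311527

We have X ~ Normal(μ=108, σ=17.7).

P(X > 116.7) = 1 - P(X ≤ 116.7)
                = 1 - F(116.7)
                = 1 - 0.688473
                = 0.311527

So there's approximately a 31.2% chance that X exceeds 116.7.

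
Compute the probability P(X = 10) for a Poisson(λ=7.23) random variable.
0.077924

We have X ~ Poisson(λ=7.23).

For a Poisson distribution, the PMF gives us the probability of each outcome.

Using the PMF formula:
P(X = 10) = 0.077924

Rounded to 4 decimal places: 0.0779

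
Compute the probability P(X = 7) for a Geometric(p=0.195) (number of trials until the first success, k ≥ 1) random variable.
0.053065

We have X ~ Geometric(p=0.195) (number of trials until the first success, k ≥ 1).

For a Geometric distribution, the PMF gives us the probability of each outcome.

Using the PMF formula:
P(X = 7) = 0.053065

Rounded to 4 decimal places: 0.0531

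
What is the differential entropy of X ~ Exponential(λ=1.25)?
0.7769 nats

We have X ~ Exponential(λ=1.25).

The differential entropy measures the uncertainty or information content of the distribution.

For an Exponential distribution with λ=1.25:
h(X) = 0.7769 nats

(In bits, this would be 1.1208 bits.)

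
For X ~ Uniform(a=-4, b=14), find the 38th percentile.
2.8400

We have X ~ Uniform(a=-4, b=14).

We want to find x such that P(X ≤ x) = 0.38.

This is the 38th percentile, which means 38% of values fall below this point.

Using the inverse CDF (quantile function):
x = F⁻¹(0.38) = 2.8400

Verification: P(X ≤ 2.8400) = 0.38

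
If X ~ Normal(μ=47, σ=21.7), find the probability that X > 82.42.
0.051313

We have X ~ Normal(μ=47, σ=21.7).

P(X > 82.42) = 1 - P(X ≤ 82.42)
                = 1 - F(82.42)
                = 1 - 0.948687
                = 0.051313

So there's approximately a 5.1% chance that X exceeds 82.42.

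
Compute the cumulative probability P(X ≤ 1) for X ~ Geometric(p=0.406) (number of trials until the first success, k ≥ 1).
0.406000

We have X ~ Geometric(p=0.406) (number of trials until the first success, k ≥ 1).

The CDF gives us P(X ≤ k).

Using the CDF:
P(X ≤ 1) = 0.406000

This means there's approximately a 40.6% chance that X is at most 1.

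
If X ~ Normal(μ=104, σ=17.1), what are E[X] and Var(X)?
E[X] = 104.0000, Var(X) = 292.4100

We have X ~ Normal(μ=104, σ=17.1).

For a Normal distribution with μ=104, σ=17.1:

Expected value:
E[X] = 104.0000

Variance:
Var(X) = 292.4100

Standard deviation:
σ = √Var(X) = 17.1000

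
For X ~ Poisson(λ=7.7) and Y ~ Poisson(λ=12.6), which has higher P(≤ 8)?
X has higher probability (P(X ≤ 8) = 0.6343 > P(Y ≤ 8) = 0.1195)

Compute P(≤ 8) for each distribution:

X ~ Poisson(λ=7.7):
P(X ≤ 8) = 0.6343

Y ~ Poisson(λ=12.6):
P(Y ≤ 8) = 0.1195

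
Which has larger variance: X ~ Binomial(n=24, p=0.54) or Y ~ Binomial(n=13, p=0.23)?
X has larger variance (5.9616 > 2.3023)

Compute the variance for each distribution:

X ~ Binomial(n=24, p=0.54):
Var(X) = 5.9616

Y ~ Binomial(n=13, p=0.23):
Var(Y) = 2.3023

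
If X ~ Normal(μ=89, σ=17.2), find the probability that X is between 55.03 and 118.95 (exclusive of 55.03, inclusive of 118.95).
0.935049

We have X ~ Normal(μ=89, σ=17.2).

To find P(55.03 < X ≤ 118.95), we use:
P(55.03 < X ≤ 118.95) = P(X ≤ 118.95) - P(X ≤ 55.03)
                 = F(118.95) - F(55.03)
                 = 0.959183 - 0.024134
                 = 0.935049

So there's approximately a 93.5% chance that X falls in this range.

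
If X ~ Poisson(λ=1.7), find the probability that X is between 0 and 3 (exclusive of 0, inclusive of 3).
0.724127

We have X ~ Poisson(λ=1.7).

To find P(0 < X ≤ 3), we use:
P(0 < X ≤ 3) = P(X ≤ 3) - P(X ≤ 0)
                 = F(3) - F(0)
                 = 0.906811 - 0.182684
                 = 0.724127

So there's approximately a 72.4% chance that X falls in this range.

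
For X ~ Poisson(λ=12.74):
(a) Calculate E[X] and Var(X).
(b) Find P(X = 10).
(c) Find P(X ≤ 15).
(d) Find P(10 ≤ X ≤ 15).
(a) E[X] = 12.7400, Var(X) = 12.7400
(b) P(X = 10) = 0.090995
(c) P(X ≤ 15) = 0.786134
(d) P(10 ≤ X ≤ 15) = 0.602453

We have X ~ Poisson(λ=12.74).

(a) Moments:
E[X] = 12.7400
Var(X) = 12.7400
σ = √Var(X) = 3.5693

(b) Point probability using PMF:
P(X = 10) = 0.090995

(c) Cumulative probability using CDF:
P(X ≤ 15) = F(15) = 0.786134

(d) Range probability:
P(10 ≤ X ≤ 15) = P(X ≤ 15) - P(X ≤ 9)
                   = F(15) - F(9)
                   = 0.786134 - 0.183681
                   = 0.602453

This means approximately 60.2% of outcomes fall in the interval [10, 15].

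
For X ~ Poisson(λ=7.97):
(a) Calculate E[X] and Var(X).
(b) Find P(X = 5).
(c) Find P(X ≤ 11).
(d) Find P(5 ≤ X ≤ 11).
(a) E[X] = 7.9700, Var(X) = 7.9700
(b) P(X = 5) = 0.092637
(c) P(X ≤ 11) = 0.890230
(d) P(5 ≤ X ≤ 11) = 0.788867

We have X ~ Poisson(λ=7.97).

(a) Moments:
E[X] = 7.9700
Var(X) = 7.9700
σ = √Var(X) = 2.8231

(b) Point probability using PMF:
P(X = 5) = 0.092637

(c) Cumulative probability using CDF:
P(X ≤ 11) = F(11) = 0.890230

(d) Range probability:
P(5 ≤ X ≤ 11) = P(X ≤ 11) - P(X ≤ 4)
                   = F(11) - F(4)
                   = 0.890230 - 0.101363
                   = 0.788867

This means approximately 78.9% of outcomes fall in the interval [5, 11].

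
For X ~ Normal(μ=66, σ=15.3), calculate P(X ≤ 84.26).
0.883656

We have X ~ Normal(μ=66, σ=15.3).

The CDF gives us P(X ≤ k).

Using the CDF:
P(X ≤ 84.26) = 0.883656

This means there's approximately a 88.4% chance that X is at most 84.26.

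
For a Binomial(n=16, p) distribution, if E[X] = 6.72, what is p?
p = 0.42

For a Binomial(n, p) distribution:
E[X] = n × p

Given n = 16 and E[X] = 6.72:
6.72 = 16 × p
p = 6.72 / 16 = 0.42

Verification: Binomial(16, 0.42) has E[X] = 6.72 ✓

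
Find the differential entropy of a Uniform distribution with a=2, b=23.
3.0445 nats

We have X ~ Uniform(a=2, b=23).

The differential entropy measures the uncertainty or information content of the distribution.

For a Uniform distribution with a=2, b=23:
h(X) = 3.0445 nats

(In bits, this would be 4.3923 bits.)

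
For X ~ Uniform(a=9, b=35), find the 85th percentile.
31.1000

We have X ~ Uniform(a=9, b=35).

We want to find x such that P(X ≤ x) = 0.85.

This is the 85th percentile, which means 85% of values fall below this point.

Using the inverse CDF (quantile function):
x = F⁻¹(0.85) = 31.1000

Verification: P(X ≤ 31.1000) = 0.85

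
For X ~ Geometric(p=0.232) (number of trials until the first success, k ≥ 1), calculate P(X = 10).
0.021564

We have X ~ Geometric(p=0.232) (number of trials until the first success, k ≥ 1).

For a Geometric distribution, the PMF gives us the probability of each outcome.

Using the PMF formula:
P(X = 10) = 0.021564

Rounded to 4 decimal places: 0.0216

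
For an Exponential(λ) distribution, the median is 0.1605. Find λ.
λ = 4.3187

For X ~ Exponential(λ), the CDF is F(x) = 1 - e^(-λx).
The median m satisfies F(m) = 0.5:
1 - e^(-λm) = 0.5
e^(-λm) = 0.5
λm = ln(2)
m = ln(2) / λ

Given m = 0.1605:
λ = ln(2) / 0.1605 = 0.693147 / 0.1605 = 4.3187

Verification: ln(2) / 4.3187 = 0.1605 ✓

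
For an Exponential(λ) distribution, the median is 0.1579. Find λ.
λ = 4.3898

For X ~ Exponential(λ), the CDF is F(x) = 1 - e^(-λx).
The median m satisfies F(m) = 0.5:
1 - e^(-λm) = 0.5
e^(-λm) = 0.5
λm = ln(2)
m = ln(2) / λ

Given m = 0.1579:
λ = ln(2) / 0.1579 = 0.693147 / 0.1579 = 4.3898

Verification: ln(2) / 4.3898 = 0.1579 ✓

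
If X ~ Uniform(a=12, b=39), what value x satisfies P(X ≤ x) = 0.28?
19.5600

We have X ~ Uniform(a=12, b=39).

We want to find x such that P(X ≤ x) = 0.28.

This is the 28th percentile, which means 28% of values fall below this point.

Using the inverse CDF (quantile function):
x = F⁻¹(0.28) = 19.5600

Verification: P(X ≤ 19.5600) = 0.28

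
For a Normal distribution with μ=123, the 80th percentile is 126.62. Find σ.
σ = 4.3012

For X ~ Normal(μ, σ), the p-th percentile satisfies x = μ + z_p × σ,
where z_p = Φ⁻¹(p) is the standard normal quantile.

Step 1: z_{0.8} = Φ⁻¹(0.8) = 0.8416

Step 2: Solve for σ:
126.62 = 123 + 0.8416 × σ
σ = (126.62 - 123) / 0.8416
σ = 3.62 / 0.8416
σ = 4.3012

Verification: μ + z × σ = 123 + 0.8416 × 4.3012 = 126.62 ✓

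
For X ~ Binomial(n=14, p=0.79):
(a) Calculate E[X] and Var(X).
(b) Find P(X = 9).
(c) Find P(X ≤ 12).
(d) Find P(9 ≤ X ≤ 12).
(a) E[X] = 11.0600, Var(X) = 2.3226
(b) P(X = 9) = 0.097995
(c) P(X ≤ 12) = 0.825875
(d) P(9 ≤ X ≤ 12) = 0.771608

We have X ~ Binomial(n=14, p=0.79).

(a) Moments:
E[X] = 11.0600
Var(X) = 2.3226
σ = √Var(X) = 1.5240

(b) Point probability using PMF:
P(X = 9) = 0.097995

(c) Cumulative probability using CDF:
P(X ≤ 12) = F(12) = 0.825875

(d) Range probability:
P(9 ≤ X ≤ 12) = P(X ≤ 12) - P(X ≤ 8)
                   = F(12) - F(8)
                   = 0.825875 - 0.054267
                   = 0.771608

This means approximately 77.2% of outcomes fall in the interval [9, 12].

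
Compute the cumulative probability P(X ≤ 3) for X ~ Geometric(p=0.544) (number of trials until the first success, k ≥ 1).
0.905181

We have X ~ Geometric(p=0.544) (number of trials until the first success, k ≥ 1).

The CDF gives us P(X ≤ k).

Using the CDF:
P(X ≤ 3) = 0.905181

This means there's approximately a 90.5% chance that X is at most 3.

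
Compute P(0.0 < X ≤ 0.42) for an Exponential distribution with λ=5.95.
0.917833

We have X ~ Exponential(λ=5.95).

To find P(0.0 < X ≤ 0.42), we use:
P(0.0 < X ≤ 0.42) = P(X ≤ 0.42) - P(X ≤ 0.0)
                 = F(0.42) - F(0.0)
                 = 0.917833 - 0.000000
                 = 0.917833

So there's approximately a 91.8% chance that X falls in this range.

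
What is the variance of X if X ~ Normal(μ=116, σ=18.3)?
334.8900

We have X ~ Normal(μ=116, σ=18.3).

For a Normal distribution with μ=116, σ=18.3:
Var(X) = 334.8900

The variance measures the spread of the distribution around the mean.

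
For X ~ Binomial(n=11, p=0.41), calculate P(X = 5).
0.225774

We have X ~ Binomial(n=11, p=0.41).

For a Binomial distribution, the PMF gives us the probability of each outcome.

Using the PMF formula:
P(X = 5) = 0.225774

Rounded to 4 decimal places: 0.2258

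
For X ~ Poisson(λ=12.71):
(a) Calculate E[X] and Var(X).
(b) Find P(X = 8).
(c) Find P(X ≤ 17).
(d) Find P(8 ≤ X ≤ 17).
(a) E[X] = 12.7100, Var(X) = 12.7100
(b) P(X = 8) = 0.051022
(c) P(X ≤ 17) = 0.905695
(d) P(8 ≤ X ≤ 17) = 0.842940

We have X ~ Poisson(λ=12.71).

(a) Moments:
E[X] = 12.7100
Var(X) = 12.7100
σ = √Var(X) = 3.5651

(b) Point probability using PMF:
P(X = 8) = 0.051022

(c) Cumulative probability using CDF:
P(X ≤ 17) = F(17) = 0.905695

(d) Range probability:
P(8 ≤ X ≤ 17) = P(X ≤ 17) - P(X ≤ 7)
                   = F(17) - F(7)
                   = 0.905695 - 0.062755
                   = 0.842940

This means approximately 84.3% of outcomes fall in the interval [8, 17].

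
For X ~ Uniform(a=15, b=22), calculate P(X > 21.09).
0.130000

We have X ~ Uniform(a=15, b=22).

P(X > 21.09) = 1 - P(X ≤ 21.09)
                = 1 - F(21.09)
                = 1 - 0.870000
                = 0.130000

So there's approximately a 13.0% chance that X exceeds 21.09.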